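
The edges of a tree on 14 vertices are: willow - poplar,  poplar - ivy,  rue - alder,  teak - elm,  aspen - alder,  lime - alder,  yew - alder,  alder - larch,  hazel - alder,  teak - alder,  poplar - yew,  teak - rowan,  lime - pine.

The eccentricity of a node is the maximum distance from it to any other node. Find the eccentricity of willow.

A farthest node from willow is elm (rowan, pine also at distance 5).
The path willow–poplar–yew–alder–teak–elm has 5 edges.

5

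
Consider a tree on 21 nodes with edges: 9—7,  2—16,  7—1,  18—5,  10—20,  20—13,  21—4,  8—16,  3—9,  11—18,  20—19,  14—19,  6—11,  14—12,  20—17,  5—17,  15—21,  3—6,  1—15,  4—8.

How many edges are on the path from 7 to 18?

5

Walking from 7: 7 – 9 – 3 – 6 – 11 – 18. Length 5.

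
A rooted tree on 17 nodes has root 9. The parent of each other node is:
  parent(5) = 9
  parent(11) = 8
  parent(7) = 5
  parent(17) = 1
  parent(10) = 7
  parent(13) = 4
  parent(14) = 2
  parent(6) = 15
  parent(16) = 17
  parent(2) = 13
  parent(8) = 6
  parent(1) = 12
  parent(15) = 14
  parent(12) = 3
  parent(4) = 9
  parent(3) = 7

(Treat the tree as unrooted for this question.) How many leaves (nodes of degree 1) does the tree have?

Exactly 3 nodes have a single neighbour: 10, 11, 16.

3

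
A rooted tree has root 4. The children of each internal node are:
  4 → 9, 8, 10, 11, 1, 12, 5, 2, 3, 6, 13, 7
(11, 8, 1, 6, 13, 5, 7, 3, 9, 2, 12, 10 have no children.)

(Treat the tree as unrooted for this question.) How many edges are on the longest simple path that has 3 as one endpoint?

The node farthest from 3 is 11 (1, 8, 9, 5, 10, 2, 13, 7, 12, 6 also at distance 2), via 3 – 4 – 11 — 2 edges.

2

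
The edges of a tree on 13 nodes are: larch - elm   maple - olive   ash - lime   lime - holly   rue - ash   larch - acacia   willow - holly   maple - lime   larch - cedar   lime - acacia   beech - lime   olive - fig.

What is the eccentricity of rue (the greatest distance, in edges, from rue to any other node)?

5

A farthest node from rue is elm (cedar, fig also at distance 5).
The path rue-ash-lime-acacia-larch-elm has 5 edges.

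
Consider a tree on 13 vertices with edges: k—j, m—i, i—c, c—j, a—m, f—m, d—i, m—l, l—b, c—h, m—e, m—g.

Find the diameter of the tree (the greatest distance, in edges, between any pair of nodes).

BFS from k reaches b last, at distance 6; BFS from b confirms no node is farther.
Path: k – j – c – i – m – l – b.

6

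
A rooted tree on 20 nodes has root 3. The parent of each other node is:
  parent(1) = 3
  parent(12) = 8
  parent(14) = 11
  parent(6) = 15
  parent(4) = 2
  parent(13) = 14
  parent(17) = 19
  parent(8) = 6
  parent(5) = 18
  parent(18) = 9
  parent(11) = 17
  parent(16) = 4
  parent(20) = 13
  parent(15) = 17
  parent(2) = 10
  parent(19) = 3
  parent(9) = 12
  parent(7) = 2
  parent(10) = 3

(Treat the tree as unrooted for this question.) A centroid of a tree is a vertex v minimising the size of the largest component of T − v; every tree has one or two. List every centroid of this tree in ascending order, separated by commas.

Removing 17 splits the tree into components of sizes 8, 7, 4; the largest is 8 ≤ ⌊20/2⌋ = 10.
Every other node leaves some component of size > 10, so the centroid is unique.

17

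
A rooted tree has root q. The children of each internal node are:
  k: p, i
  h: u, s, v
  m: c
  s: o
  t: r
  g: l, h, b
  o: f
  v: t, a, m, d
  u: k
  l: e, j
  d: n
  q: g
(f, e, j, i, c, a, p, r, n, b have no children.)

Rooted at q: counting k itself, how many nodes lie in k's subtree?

The subtree rooted at k contains: k, p, i — 3 nodes.

3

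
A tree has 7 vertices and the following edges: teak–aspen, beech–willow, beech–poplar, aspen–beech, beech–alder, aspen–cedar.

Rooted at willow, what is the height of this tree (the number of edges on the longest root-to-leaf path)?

3

cedar sits deepest: willow – beech – aspen – cedar — 3 edges from the root.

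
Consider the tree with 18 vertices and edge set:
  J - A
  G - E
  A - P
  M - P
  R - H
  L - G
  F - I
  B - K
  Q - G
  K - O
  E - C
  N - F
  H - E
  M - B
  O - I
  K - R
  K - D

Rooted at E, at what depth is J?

8

Path from E to J: E–H–R–K–B–M–P–A–J, which has 8 edges.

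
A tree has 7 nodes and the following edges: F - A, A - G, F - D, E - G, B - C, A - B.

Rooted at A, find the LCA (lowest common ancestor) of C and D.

A

C's ancestor chain is C, B, A and D's is D, F, A; they first meet at A.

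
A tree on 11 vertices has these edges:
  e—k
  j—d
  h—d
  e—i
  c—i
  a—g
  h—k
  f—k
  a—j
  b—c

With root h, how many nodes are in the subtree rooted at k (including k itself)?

k's subtree: {k, f, e, i, c, b}, size 6.

6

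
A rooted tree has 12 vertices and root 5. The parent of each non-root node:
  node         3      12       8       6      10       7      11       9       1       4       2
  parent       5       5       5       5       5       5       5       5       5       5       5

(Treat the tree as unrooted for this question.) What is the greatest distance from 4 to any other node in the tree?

2

The node farthest from 4 is 10 (12, 6, 9, 11, 8, 1, 2, 7, 3 also at distance 2), via 4 – 5 – 10 — 2 edges.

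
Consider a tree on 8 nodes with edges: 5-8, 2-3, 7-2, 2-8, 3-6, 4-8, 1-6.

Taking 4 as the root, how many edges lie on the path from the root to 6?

Climbing from 6 to the root: 6–3–2–8–4. That's 4 steps.

4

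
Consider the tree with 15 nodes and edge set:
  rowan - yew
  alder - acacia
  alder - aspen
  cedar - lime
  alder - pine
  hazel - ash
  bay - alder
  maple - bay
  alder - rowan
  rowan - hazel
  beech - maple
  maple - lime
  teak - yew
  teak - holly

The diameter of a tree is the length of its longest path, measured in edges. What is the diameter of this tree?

8

A longest path is holly - teak - yew - rowan - alder - bay - maple - lime - cedar, with 8 edges.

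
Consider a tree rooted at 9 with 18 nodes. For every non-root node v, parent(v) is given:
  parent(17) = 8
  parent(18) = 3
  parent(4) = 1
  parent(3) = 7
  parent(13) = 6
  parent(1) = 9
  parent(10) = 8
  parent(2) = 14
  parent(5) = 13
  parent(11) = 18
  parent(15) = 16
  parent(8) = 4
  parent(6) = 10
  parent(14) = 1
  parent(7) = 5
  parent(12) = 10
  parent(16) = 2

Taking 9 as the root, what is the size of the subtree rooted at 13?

6

The subtree rooted at 13 contains: 13, 5, 7, 3, 18, 11 — 6 nodes.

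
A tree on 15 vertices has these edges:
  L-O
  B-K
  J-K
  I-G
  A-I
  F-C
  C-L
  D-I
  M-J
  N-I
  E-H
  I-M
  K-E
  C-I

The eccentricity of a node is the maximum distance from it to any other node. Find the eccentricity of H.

A farthest node from H is O.
The path H – E – K – J – M – I – C – L – O has 8 edges.

8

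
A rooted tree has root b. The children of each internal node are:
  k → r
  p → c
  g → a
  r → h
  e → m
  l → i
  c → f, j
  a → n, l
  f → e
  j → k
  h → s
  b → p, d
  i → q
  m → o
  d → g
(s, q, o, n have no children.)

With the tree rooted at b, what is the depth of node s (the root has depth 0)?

7

b → p → c → j → k → r → h → s — 7 edges.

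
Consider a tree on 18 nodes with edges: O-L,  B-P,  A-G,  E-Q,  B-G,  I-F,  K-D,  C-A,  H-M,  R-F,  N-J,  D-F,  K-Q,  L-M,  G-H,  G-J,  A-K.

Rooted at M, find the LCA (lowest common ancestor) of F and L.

M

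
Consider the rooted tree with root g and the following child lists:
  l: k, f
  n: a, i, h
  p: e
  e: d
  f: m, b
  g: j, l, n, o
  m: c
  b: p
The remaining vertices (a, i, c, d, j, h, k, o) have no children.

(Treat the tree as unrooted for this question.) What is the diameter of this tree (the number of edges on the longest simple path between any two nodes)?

8

Starting from d, a farthest node is i at distance 8.
One longest path: d – e – p – b – f – l – g – n – i.
So the diameter is 8.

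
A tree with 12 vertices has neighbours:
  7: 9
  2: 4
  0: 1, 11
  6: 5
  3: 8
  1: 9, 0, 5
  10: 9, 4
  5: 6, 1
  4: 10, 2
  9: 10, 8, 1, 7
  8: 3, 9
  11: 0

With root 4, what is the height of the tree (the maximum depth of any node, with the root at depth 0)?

The longest root-to-leaf path is 4 → 10 → 9 → 1 → 0 → 11 (5 edges).

5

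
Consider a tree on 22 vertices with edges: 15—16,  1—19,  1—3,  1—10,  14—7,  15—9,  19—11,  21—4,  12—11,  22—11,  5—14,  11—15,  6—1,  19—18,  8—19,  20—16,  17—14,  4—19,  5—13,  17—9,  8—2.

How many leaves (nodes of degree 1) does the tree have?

11

The leaves are 2, 3, 6, 7, 10, 12, 13, 18, 20, 21, 22.
That is 11 leaves.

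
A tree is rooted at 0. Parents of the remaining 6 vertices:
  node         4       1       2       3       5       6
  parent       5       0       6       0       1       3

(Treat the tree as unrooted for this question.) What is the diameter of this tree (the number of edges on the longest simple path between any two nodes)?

6

A longest path is 4–5–1–0–3–6–2, with 6 edges.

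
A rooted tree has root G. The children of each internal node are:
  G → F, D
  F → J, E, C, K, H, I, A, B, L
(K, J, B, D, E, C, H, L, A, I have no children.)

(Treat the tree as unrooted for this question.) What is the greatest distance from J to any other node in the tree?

3

The node farthest from J is D, via J – F – G – D — 3 edges.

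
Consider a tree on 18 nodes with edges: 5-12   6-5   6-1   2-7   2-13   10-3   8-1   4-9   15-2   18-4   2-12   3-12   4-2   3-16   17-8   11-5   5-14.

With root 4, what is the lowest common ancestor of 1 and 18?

Path 1→root: 1 6 5 12 2 4; path 18→root: 18 4.
First common node: 4.

4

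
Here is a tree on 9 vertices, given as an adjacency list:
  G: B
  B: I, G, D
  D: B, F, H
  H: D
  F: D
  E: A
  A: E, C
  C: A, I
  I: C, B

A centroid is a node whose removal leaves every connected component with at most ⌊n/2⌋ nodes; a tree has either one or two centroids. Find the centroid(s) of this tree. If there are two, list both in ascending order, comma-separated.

Removing B splits the tree into components of sizes 4, 3, 1; the largest is 4 ≤ ⌊9/2⌋ = 4.
No neighbour of B does as well, so B is the unique centroid.

B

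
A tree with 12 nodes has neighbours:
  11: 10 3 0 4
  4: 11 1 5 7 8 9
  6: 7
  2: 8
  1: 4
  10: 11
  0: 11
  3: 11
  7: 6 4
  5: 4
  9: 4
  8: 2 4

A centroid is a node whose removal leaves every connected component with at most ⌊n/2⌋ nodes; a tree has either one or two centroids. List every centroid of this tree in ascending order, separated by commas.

4

Removing 4 splits the tree into components of sizes 4, 2, 2, 1, 1, 1; the largest is 4 ≤ ⌊12/2⌋ = 6.
No neighbour of 4 does as well, so 4 is the unique centroid.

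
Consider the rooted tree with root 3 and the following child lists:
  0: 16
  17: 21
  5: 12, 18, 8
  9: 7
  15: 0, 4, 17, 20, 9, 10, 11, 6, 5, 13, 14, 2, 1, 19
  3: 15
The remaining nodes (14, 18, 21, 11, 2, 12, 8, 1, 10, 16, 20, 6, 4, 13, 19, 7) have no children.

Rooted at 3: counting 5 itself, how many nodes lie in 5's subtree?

5's subtree: {5, 18, 12, 8}, size 4.

4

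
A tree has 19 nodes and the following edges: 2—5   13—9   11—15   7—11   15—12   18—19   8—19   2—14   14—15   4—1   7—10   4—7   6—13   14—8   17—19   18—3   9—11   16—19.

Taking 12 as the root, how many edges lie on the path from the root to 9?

3

Climbing from 9 to the root: 9–11–15–12. That's 3 steps.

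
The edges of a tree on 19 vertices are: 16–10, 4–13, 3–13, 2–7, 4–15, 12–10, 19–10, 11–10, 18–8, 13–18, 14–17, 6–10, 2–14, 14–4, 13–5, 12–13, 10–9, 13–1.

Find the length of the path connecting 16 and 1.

4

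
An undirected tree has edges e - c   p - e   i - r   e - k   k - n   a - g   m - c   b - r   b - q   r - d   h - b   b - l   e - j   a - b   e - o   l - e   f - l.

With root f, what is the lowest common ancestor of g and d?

b

g's ancestor chain is g, a, b, l, f and d's is d, r, b, l, f; they first meet at b.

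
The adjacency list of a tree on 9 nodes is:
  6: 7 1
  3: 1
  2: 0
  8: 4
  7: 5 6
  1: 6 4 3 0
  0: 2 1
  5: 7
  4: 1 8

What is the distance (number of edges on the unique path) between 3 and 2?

Walking from 3: 3 – 1 – 0 – 2. Length 3.

3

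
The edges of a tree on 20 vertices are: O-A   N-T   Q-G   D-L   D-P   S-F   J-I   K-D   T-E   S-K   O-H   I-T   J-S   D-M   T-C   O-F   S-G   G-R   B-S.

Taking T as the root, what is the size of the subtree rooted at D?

4

D's subtree: {D, L, P, M}, size 4.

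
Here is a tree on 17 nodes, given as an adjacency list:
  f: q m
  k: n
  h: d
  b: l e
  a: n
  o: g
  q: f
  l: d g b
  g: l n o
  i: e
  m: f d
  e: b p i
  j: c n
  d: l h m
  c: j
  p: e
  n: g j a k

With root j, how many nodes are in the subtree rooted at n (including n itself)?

n's subtree: {n, g, k, a, l, o, b, d, e, m, h, p, i, f, q}, size 15.

15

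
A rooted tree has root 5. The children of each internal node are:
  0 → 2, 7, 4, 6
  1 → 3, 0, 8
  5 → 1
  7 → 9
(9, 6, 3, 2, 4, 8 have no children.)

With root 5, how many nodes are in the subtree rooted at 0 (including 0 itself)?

6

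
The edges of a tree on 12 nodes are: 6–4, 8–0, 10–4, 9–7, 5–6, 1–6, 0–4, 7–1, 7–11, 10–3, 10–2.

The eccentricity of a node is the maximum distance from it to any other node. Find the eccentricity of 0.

5

A farthest node from 0 is 11 (9 also at distance 5).
The path 0–4–6–1–7–11 has 5 edges.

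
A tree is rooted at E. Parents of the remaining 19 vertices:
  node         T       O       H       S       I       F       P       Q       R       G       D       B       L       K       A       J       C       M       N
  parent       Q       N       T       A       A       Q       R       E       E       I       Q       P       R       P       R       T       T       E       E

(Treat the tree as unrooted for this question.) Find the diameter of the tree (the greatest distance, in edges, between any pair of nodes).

BFS from J reaches G last, at distance 7; BFS from G confirms no node is farther.
Path: J - T - Q - E - R - A - I - G.

7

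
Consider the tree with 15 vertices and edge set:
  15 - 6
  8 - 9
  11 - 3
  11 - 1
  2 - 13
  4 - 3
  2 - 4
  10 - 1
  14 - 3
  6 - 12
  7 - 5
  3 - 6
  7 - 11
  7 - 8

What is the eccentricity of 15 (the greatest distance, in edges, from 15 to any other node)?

The node farthest from 15 is 9, via 15-6-3-11-7-8-9 — 6 edges.

6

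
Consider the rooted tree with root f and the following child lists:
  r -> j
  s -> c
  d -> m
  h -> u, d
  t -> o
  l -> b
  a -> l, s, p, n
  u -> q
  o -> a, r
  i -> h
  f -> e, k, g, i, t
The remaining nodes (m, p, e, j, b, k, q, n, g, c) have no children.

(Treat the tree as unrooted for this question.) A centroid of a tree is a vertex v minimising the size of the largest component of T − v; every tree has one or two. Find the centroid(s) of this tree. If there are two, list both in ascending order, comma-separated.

t

If t is removed the pieces have sizes 10, 10, all ≤ ⌊21/2⌋ = 10.
No neighbour of t does as well, so t is the unique centroid.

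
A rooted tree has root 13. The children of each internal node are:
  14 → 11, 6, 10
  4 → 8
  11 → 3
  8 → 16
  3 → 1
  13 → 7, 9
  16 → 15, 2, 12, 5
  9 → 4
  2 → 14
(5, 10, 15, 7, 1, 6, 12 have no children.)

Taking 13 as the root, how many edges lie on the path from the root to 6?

13–9–4–8–16–2–14–6 — 7 edges.

7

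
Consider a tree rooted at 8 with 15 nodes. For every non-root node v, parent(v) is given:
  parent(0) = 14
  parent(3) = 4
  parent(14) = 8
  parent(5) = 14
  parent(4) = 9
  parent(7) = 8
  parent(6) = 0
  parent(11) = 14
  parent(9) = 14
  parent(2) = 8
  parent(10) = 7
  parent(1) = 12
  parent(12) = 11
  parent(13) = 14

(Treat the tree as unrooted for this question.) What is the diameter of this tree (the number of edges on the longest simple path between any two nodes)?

6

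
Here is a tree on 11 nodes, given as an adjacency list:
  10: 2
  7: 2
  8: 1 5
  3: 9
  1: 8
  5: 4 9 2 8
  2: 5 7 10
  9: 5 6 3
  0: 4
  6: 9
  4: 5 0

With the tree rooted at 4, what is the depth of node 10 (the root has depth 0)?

3

4 → 5 → 2 → 10 — 3 edges.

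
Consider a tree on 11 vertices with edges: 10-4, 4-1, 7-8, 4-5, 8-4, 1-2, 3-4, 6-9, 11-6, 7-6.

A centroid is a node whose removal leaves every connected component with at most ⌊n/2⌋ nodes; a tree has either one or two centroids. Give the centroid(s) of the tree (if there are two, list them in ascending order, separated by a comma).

4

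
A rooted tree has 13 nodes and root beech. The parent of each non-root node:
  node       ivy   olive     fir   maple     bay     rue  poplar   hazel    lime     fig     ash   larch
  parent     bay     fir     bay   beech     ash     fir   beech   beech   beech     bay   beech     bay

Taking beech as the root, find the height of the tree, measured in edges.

A deepest node is rue, reached by beech-ash-bay-fir-rue.
That path has 4 edges, so the height is 4.

4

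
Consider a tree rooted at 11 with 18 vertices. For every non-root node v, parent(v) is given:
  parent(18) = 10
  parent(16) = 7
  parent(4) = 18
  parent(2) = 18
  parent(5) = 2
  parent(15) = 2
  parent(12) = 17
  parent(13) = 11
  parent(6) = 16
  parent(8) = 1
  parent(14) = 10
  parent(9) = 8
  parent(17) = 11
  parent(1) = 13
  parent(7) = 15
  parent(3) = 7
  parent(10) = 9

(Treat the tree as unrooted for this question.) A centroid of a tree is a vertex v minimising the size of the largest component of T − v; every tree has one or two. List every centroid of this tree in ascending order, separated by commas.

Removing 10 splits the tree into components of sizes 9, 7, 1; the largest is 9 ≤ ⌊18/2⌋ = 9.
Its neighbour 18 also leaves a largest component of size 9, so both are centroids.

10, 18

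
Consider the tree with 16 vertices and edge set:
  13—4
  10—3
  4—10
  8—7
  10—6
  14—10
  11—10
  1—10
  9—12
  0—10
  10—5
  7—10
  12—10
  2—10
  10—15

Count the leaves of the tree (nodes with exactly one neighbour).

Degree-1 nodes: 0, 1, 2, 3, 5, 6, 8, 9, 11, 13, 14, 15 — 12 of them.

12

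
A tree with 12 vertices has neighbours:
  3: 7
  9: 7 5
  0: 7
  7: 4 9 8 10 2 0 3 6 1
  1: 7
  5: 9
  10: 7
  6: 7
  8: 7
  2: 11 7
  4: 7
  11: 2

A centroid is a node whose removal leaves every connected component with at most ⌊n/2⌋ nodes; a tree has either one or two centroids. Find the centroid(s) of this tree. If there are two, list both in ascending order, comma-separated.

7

Delete 7: the remaining components have sizes 2, 2, 1, 1, 1, 1, 1, 1, 1. Max 2 ≤ 6, so 7 is a centroid.
No neighbour of 7 does as well, so 7 is the unique centroid.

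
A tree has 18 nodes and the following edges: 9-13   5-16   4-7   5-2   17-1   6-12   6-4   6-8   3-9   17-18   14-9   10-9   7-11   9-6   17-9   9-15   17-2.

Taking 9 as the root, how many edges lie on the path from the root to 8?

9 – 6 – 8 — 2 edges.

2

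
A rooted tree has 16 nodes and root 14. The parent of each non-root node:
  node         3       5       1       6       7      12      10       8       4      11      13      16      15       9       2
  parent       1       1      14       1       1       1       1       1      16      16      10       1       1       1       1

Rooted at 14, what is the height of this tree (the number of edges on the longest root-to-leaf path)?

3

The longest root-to-leaf path is 14-1-16-11 (3 edges).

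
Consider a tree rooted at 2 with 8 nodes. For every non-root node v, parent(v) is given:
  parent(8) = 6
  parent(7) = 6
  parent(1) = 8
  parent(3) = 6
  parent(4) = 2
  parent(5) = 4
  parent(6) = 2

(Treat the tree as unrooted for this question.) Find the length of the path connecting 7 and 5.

7 - 6 - 2 - 4 - 5: 4 edges.

4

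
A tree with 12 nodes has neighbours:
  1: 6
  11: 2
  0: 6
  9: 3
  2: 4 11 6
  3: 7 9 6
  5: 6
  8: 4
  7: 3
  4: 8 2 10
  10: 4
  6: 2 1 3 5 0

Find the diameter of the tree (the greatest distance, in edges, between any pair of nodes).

5

A longest path is 10-4-2-6-3-9, with 5 edges.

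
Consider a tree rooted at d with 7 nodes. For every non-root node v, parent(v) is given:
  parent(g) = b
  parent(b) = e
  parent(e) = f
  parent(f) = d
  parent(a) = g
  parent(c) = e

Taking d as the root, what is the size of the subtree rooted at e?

e's subtree: {e, b, c, g, a}, size 5.

5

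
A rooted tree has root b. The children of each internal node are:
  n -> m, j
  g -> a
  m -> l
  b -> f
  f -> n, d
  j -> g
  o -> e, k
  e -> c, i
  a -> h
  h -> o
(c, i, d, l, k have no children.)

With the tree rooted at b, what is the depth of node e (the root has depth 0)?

b–f–n–j–g–a–h–o–e — 8 edges.

8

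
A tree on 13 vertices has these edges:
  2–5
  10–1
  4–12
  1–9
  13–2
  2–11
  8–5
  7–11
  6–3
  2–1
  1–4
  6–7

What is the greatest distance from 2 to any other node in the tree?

4

Distances from 2 peak at 4, attained at 3.
2–11–7–6–3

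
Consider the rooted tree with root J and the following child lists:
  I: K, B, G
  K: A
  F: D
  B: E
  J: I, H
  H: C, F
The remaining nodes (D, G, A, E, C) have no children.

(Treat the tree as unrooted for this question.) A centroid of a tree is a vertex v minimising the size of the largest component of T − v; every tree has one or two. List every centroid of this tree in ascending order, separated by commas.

If I is removed the pieces have sizes 5, 2, 2, 1, all ≤ ⌊11/2⌋ = 5.
Every other node leaves some component of size > 5, so the centroid is unique.

I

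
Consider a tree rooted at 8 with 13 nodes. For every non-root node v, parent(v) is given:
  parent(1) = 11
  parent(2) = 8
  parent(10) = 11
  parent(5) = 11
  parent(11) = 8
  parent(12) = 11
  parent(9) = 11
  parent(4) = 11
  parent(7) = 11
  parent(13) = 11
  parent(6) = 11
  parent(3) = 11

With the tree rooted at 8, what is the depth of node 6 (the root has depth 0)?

2

Path from 8 to 6: 8 → 11 → 6, which has 2 edges.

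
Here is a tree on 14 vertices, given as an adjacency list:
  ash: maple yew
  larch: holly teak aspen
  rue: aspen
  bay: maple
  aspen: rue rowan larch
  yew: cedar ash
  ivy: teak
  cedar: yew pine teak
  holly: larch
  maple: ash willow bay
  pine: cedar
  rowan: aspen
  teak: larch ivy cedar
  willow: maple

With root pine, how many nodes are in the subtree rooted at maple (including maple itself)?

The subtree rooted at maple contains: maple, willow, bay — 3 nodes.

3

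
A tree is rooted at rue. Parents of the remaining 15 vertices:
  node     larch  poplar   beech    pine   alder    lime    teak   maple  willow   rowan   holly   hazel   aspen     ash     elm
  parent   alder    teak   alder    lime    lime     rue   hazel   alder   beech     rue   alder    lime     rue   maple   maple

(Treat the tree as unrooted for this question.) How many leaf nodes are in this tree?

9

Exactly 9 nodes have a single neighbour: ash, aspen, elm, holly, larch, pine, poplar, rowan, willow.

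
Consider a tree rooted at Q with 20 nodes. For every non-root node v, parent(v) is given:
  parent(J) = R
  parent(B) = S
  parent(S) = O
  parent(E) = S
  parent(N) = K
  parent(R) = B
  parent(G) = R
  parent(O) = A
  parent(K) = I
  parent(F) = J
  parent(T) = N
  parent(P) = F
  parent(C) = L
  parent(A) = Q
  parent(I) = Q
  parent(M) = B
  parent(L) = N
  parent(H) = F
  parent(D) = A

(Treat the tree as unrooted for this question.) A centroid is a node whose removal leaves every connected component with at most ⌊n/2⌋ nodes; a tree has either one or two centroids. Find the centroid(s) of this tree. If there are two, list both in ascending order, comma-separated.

If S is removed the pieces have sizes 10, 8, 1, all ≤ ⌊20/2⌋ = 10.
Its neighbour O also leaves a largest component of size 10, so both are centroids.

O, S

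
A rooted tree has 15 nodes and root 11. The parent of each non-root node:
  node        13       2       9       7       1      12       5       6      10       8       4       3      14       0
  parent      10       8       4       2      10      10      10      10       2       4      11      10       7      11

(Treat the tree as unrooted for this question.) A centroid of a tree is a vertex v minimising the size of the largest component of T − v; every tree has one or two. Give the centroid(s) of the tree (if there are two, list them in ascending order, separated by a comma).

2

If 2 is removed the pieces have sizes 7, 5, 2, all ≤ ⌊15/2⌋ = 7.
No neighbour of 2 does as well, so 2 is the unique centroid.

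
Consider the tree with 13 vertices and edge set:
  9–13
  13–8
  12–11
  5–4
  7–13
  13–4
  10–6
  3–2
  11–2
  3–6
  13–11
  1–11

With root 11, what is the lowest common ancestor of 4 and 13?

Path 4→root: 4 13 11; path 13→root: 13 11.
First common node: 13.

13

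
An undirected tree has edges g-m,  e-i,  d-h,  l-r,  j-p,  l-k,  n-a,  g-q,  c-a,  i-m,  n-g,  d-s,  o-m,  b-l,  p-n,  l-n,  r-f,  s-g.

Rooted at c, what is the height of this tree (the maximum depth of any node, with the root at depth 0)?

6

A deepest node is h, reached by c-a-n-g-s-d-h.
That path has 6 edges, so the height is 6.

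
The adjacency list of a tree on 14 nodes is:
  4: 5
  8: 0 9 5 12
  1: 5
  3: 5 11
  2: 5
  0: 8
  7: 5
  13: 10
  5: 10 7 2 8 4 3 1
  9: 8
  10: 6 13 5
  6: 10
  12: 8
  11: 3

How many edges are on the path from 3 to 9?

3 – 5 – 8 – 9: 3 edges.

3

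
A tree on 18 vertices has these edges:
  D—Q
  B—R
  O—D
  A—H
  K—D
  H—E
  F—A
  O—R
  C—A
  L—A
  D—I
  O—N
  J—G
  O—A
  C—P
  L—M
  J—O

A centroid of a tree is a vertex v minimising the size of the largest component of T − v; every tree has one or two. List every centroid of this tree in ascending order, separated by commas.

Delete O: the remaining components have sizes 8, 4, 2, 2, 1. Max 8 ≤ 9, so O is a centroid.
Every other node leaves some component of size > 9, so the centroid is unique.

O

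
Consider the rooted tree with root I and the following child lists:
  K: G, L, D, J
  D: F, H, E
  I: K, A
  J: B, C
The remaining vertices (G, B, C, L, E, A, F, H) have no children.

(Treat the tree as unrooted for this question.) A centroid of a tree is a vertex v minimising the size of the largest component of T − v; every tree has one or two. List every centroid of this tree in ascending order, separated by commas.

Delete K: the remaining components have sizes 4, 3, 2, 1, 1. Max 4 ≤ 6, so K is a centroid.
Every other node leaves some component of size > 6, so the centroid is unique.

K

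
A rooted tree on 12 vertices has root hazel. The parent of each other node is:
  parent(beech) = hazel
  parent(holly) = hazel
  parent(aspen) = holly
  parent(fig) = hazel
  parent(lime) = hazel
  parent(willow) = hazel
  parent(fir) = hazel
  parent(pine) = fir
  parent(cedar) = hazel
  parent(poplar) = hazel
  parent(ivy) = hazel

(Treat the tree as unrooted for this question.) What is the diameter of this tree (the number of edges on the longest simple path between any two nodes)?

4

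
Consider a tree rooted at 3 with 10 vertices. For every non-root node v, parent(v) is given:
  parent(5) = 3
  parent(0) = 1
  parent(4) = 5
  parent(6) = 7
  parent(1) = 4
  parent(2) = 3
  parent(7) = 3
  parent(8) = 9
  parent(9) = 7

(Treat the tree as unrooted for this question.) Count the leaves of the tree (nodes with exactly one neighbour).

4

The leaves are 0, 2, 6, 8.
That is 4 leaves.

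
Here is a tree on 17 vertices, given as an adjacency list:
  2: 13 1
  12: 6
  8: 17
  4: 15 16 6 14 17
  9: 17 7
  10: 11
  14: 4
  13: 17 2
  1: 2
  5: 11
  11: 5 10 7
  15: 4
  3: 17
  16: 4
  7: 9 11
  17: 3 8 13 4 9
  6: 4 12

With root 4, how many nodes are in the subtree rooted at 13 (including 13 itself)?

3

13's subtree: {13, 2, 1}, size 3.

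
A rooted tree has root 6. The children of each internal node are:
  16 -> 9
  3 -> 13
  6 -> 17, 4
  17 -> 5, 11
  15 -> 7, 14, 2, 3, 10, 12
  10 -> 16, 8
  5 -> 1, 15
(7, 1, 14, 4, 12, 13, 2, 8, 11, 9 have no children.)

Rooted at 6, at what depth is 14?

6 → 17 → 5 → 15 → 14 — 4 edges.

4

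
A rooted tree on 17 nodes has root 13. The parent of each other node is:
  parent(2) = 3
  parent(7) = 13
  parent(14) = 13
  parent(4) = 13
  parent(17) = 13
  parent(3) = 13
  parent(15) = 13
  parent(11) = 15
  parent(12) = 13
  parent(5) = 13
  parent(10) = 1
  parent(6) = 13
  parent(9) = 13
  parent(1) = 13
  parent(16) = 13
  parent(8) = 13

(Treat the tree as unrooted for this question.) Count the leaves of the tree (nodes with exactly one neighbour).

Degree-1 nodes: 2, 4, 5, 6, 7, 8, 9, 10, 11, 12, 14, 16, 17 — 13 of them.

13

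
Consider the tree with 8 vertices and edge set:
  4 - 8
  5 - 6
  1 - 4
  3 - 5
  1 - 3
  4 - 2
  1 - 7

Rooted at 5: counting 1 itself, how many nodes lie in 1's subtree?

5

1's subtree: {1, 7, 4, 2, 8}, size 5.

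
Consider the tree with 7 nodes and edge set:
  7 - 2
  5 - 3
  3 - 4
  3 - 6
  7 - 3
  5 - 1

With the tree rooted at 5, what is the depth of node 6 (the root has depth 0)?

2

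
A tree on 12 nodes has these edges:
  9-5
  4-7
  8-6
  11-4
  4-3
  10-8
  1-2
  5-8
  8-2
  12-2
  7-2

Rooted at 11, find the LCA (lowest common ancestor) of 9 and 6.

Ancestors of 9 (toward the root): 9, 5, 8, 2, 7, 4, 11.
Ancestors of 6: 6, 8, 2, 7, 4, 11.
The deepest node appearing in both lists is 8.

8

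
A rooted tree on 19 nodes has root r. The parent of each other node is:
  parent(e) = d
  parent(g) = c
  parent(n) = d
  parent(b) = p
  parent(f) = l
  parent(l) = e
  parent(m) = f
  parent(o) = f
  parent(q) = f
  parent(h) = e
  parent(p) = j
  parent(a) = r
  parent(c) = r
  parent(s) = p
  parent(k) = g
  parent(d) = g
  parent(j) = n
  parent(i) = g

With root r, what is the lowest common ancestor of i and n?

i's ancestor chain is i, g, c, r and n's is n, d, g, c, r; they first meet at g.

g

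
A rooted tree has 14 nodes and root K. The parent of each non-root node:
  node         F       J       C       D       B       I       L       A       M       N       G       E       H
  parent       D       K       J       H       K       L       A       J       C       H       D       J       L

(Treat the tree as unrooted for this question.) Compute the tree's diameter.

Starting from G, a farthest node is M at distance 7.
One longest path: G-D-H-L-A-J-C-M.
So the diameter is 7.

7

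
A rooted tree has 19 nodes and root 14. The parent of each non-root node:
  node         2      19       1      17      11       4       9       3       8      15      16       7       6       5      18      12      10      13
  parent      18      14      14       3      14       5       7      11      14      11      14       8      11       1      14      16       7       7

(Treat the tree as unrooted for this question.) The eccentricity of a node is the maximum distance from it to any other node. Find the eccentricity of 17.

The node farthest from 17 is 13 (4, 10, 9 also at distance 6), via 17-3-11-14-8-7-13 — 6 edges.

6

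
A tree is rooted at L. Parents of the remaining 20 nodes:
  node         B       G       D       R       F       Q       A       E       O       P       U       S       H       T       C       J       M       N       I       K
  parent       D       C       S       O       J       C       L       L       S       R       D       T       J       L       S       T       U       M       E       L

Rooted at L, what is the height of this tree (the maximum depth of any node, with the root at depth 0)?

6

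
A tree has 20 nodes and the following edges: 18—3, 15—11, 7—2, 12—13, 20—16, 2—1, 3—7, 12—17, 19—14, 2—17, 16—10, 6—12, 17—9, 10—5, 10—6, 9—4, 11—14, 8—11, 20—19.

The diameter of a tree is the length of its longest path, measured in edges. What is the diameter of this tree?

BFS from 18 reaches 8 last, at distance 13; BFS from 8 confirms no node is farther.
Path: 18-3-7-2-17-12-6-10-16-20-19-14-11-8.

13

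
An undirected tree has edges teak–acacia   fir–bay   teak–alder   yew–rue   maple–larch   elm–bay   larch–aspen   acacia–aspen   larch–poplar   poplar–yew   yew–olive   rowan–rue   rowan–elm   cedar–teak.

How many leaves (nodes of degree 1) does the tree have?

5

The leaves are alder, cedar, fir, maple, olive.
That is 5 leaves.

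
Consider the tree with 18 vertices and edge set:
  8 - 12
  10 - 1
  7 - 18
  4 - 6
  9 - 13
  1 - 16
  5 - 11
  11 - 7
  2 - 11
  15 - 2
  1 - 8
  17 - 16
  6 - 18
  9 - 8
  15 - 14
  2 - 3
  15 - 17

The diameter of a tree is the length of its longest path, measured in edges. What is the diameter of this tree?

12

A longest path is 13 - 9 - 8 - 1 - 16 - 17 - 15 - 2 - 11 - 7 - 18 - 6 - 4, with 12 edges.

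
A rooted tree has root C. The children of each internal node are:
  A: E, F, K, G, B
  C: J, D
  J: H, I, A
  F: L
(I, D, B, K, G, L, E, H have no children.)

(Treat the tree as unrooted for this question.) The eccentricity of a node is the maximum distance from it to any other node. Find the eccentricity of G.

The node farthest from G is D, via G–A–J–C–D — 4 edges.

4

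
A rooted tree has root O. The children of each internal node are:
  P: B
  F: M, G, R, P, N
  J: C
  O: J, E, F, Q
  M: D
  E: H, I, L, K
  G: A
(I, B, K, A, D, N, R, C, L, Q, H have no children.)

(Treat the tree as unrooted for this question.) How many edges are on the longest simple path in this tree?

A longest path is C-J-O-F-M-D, with 5 edges.

5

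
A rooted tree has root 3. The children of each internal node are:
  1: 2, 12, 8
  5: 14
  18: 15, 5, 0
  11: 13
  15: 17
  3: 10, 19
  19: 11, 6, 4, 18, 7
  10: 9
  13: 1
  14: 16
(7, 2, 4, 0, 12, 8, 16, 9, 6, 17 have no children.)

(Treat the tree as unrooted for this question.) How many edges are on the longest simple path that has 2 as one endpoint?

8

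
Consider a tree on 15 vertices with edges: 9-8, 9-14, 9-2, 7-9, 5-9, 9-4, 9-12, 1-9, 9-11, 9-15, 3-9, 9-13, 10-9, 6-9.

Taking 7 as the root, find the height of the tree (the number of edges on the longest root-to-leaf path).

2

The longest root-to-leaf path is 7–9–2 (2 edges).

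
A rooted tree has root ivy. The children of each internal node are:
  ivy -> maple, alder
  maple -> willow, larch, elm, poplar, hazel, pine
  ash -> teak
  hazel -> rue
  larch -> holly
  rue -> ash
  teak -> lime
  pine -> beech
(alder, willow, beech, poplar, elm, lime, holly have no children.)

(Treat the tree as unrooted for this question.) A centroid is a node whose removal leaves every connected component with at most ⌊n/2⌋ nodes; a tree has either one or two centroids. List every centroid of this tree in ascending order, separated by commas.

Removing maple splits the tree into components of sizes 5, 2, 2, 2, 1, 1, 1; the largest is 5 ≤ ⌊15/2⌋ = 7.
No neighbour of maple does as well, so maple is the unique centroid.

maple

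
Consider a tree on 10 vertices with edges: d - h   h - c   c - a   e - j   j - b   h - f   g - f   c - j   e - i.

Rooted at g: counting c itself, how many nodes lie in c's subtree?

c's subtree: {c, j, a, e, b, i}, size 6.

6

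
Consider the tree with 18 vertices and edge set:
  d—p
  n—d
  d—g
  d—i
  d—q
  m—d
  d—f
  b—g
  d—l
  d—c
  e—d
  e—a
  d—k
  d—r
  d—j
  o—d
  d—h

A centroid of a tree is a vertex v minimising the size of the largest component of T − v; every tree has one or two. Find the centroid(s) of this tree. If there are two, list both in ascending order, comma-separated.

If d is removed the pieces have sizes 2, 2, 1, 1, 1, 1, 1, 1, 1, 1, 1, 1, 1, 1, 1, all ≤ ⌊18/2⌋ = 9.
Every other node leaves some component of size > 9, so the centroid is unique.

d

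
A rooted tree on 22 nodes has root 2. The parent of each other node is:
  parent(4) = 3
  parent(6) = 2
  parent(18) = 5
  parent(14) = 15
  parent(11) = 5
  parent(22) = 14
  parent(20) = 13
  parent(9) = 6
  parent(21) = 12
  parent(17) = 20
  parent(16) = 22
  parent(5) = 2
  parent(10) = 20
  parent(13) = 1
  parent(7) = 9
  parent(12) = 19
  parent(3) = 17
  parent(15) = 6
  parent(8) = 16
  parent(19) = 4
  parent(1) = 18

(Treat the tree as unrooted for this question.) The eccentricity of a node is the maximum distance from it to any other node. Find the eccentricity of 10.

A farthest node from 10 is 8.
The path 10-20-13-1-18-5-2-6-15-14-22-16-8 has 12 edges.

12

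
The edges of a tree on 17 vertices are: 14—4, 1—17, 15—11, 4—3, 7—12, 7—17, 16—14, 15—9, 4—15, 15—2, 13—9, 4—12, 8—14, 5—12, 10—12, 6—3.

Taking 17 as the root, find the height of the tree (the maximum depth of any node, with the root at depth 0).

6

The longest root-to-leaf path is 17 → 7 → 12 → 4 → 15 → 9 → 13 (6 edges).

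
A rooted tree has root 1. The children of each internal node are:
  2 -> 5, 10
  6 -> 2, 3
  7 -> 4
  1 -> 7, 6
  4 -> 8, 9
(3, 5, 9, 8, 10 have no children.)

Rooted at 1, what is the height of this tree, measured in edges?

3

5 sits deepest: 1 → 6 → 2 → 5 — 3 edges from the root.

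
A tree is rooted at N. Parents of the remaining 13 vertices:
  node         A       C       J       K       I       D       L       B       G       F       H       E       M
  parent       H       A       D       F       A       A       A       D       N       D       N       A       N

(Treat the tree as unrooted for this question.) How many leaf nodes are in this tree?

9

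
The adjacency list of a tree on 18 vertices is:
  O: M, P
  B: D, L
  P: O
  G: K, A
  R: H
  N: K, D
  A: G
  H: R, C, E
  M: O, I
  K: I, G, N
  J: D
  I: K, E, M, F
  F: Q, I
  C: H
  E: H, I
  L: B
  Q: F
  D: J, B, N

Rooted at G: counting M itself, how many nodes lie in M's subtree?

M's subtree: {M, O, P}, size 3.

3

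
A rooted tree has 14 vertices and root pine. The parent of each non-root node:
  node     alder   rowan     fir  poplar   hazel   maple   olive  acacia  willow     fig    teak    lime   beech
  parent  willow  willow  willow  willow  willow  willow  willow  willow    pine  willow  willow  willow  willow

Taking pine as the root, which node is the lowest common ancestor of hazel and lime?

willow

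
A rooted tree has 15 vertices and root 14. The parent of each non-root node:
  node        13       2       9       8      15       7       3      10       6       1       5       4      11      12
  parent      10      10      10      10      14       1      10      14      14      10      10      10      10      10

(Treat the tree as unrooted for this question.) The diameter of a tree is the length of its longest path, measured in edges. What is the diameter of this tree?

Starting from 6, a farthest node is 7 at distance 4.
One longest path: 6–14–10–1–7.
So the diameter is 4.

4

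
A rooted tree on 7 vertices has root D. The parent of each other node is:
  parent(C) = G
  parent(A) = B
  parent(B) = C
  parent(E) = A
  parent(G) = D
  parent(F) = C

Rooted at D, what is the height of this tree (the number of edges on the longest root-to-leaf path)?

5

E sits deepest: D-G-C-B-A-E — 5 edges from the root.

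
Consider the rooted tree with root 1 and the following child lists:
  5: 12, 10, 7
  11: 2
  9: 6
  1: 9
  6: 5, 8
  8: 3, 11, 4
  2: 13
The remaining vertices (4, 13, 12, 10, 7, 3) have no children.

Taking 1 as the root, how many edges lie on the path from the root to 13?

1 – 9 – 6 – 8 – 11 – 2 – 13 — 6 edges.

6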